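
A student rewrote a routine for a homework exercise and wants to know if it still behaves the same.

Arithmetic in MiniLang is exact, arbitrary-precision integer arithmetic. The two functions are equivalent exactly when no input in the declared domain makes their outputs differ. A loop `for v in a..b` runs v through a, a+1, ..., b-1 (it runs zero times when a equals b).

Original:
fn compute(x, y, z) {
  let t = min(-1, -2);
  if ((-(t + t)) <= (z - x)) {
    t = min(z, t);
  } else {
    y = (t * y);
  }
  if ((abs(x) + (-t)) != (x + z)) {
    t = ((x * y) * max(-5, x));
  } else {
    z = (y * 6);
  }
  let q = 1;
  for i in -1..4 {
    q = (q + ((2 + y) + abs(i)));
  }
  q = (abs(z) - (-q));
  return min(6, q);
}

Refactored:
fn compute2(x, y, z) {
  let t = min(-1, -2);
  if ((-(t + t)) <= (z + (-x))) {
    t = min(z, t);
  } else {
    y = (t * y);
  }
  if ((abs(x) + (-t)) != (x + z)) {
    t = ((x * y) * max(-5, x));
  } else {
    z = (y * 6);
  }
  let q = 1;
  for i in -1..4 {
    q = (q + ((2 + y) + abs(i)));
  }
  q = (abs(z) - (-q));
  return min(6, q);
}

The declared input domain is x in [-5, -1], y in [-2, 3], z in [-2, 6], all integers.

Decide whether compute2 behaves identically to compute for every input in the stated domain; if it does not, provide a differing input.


The two are interchangeable: arithmetic usage differs, and every declared input agrees.
Spot check at x=-5, y=3, z=-1 — compute: t becomes -2; next ((-(t + t)) <= (z - x)) evaluates to true; next t becomes -2; next ((abs(x) + (-t)) != (x + z)) evaluates to true; next t becomes 75; next q becomes 1; next at i=-1:; next q becomes 7; next at i=0:; next q becomes 12; next at i=1:; next q becomes 18; next at i=2:; next q becomes 25; next at i=3:; next q becomes 33; next q becomes 34; next final value 6. compute2: t becomes -2; next ((-(t + t)) <= (z + (-x))) evaluates to true; next t becomes -2; next ((abs(x) + (-t)) != (x + z)) evaluates to true; next t becomes 75; next q becomes 1; next at i=-1:; next q becomes 7; next at i=0:; next q becomes 12; next at i=1:; next q becomes 18; next at i=2:; next q becomes 25; next at i=3:; next q becomes 33; next q becomes 34; next final value 6. Both give 6.
Across all 270 domain points the two functions coincide.
verdict: equivalent


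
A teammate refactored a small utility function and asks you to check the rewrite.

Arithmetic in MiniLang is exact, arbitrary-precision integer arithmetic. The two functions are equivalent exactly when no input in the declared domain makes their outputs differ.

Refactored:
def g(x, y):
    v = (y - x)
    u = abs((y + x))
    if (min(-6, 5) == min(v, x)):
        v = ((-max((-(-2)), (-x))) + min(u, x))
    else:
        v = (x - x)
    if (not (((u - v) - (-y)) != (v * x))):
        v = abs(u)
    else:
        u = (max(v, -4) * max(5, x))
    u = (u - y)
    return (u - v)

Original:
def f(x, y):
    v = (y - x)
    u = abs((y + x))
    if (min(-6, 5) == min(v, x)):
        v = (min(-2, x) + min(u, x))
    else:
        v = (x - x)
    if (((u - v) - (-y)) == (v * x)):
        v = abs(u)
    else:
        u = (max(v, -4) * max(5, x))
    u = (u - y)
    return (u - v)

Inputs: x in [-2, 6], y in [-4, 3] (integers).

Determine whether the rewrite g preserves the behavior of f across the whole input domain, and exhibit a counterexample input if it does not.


Reading the diff, among the changes: comparison usage differs, plus boolean connective usage differs, plus min/max/abs usage differs.
As a probe, take x=4, y=3: f runs v=-1, then u=7, then (min(-6, 5) == min(v, x)) is false, then v=0, then (((u - v) - (-y)) == (v * x)) is false, then u=0, then u=-3, then returns -3; g runs v=-1, then u=7, then (min(-6, 5) == min(v, x)) is false, then v=0, then (not (((u - v) - (-y)) != (v * x))) is false, then u=0, then u=-3, then returns -3; both end at -3.
An exhaustive pass over the 72 declared inputs shows identical outputs.
verdict: equivalent


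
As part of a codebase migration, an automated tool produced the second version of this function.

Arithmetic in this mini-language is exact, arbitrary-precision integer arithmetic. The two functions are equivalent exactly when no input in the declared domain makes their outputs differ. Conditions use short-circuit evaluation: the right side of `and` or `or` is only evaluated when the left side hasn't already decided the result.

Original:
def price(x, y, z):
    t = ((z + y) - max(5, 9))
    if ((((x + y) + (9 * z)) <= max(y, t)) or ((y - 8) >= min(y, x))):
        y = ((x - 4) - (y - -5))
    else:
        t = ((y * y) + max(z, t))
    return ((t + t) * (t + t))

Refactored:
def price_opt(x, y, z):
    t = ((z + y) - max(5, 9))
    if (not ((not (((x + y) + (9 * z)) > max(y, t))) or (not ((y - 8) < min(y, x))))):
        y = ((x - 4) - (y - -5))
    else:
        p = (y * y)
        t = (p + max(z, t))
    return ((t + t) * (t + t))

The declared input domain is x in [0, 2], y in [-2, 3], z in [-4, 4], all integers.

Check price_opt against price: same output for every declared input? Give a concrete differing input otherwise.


Take x=0, y=-2, z=-4.
price: t = -15; ((((x + y) + (9 * z)) <= max(y, t)) or ((y - 8) >= min(y, x))) -> true; y = -7; return 900
price_opt: t = -15; (not ((not (((x + y) + (9 * z)) > max(y, t))) or (not ((y - 8) < min(y, x))))) -> false; p = 4; t = 0; return 0
900 vs 0 — the two versions disagree here.
verdict: not equivalent; witness: x=0, y=-2, z=-4


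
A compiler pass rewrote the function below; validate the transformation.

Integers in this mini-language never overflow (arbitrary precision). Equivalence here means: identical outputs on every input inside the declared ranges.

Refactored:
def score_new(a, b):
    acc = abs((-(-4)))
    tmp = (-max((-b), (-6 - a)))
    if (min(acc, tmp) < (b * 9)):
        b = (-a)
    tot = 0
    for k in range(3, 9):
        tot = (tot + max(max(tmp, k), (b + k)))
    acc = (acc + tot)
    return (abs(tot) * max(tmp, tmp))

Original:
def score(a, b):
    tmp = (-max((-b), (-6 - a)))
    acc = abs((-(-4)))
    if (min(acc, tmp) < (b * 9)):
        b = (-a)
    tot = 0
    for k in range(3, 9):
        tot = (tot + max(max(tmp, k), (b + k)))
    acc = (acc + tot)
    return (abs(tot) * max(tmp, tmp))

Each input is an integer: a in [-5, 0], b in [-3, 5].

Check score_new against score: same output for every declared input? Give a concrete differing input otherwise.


Changes here: same computation, different form; the full 54-point sweep finds no disagreement.
verdict: equivalent


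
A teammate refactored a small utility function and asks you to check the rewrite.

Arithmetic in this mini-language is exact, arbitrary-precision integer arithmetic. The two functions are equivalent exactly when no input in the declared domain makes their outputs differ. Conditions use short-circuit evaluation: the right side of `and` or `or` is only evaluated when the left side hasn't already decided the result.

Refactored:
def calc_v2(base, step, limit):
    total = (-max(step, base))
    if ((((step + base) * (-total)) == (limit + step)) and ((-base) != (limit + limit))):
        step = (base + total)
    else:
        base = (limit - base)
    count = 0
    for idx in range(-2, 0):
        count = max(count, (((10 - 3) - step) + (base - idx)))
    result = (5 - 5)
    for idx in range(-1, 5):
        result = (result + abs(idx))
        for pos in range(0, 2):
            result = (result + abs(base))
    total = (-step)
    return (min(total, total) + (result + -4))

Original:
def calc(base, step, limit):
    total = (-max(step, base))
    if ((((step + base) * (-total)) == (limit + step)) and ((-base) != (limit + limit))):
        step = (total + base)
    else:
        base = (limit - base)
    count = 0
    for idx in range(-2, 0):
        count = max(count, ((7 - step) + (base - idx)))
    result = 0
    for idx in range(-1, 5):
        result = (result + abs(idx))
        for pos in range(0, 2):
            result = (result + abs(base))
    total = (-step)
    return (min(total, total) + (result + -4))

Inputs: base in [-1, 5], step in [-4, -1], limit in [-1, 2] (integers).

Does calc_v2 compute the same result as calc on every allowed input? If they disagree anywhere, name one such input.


This is a faithful refactor — constant usage differs, plus arithmetic usage differs, but the computed results match everywhere.
One worked example (base=4, step=-3, limit=0) — calc: total=-4, then ((((step + base) * (-total)) == (limit + step)) and ((-base) != (limit + limit))) is false, then base=-4, then count=0, then (idx=-2), then count=8, then (idx=-1), then count=8, then result=0, then (idx=-1), then result=1, then (pos=0), then result=5, then (pos=1), then result=9, then (idx=0), then result=9, then (pos=0), then result=13, then (pos=1), then result=17, then (idx=1), then result=18, then (pos=0), then result=22, then (pos=1), then result=26, then (idx=2), then result=28, then (pos=0), then result=32, then (pos=1), then result=36, then (idx=3), then result=39, then (pos=0), then result=43, then (pos=1), then result=47, then (idx=4), then result=51, then (pos=0), then result=55, then (pos=1), then result=59, then total=3, then returns 58; calc_v2: total=-4, then ((((step + base) * (-total)) == (limit + step)) and ((-base) != (limit + limit))) is false, then base=-4, then count=0, then (idx=-2), then count=8, then (idx=-1), then count=8, then result=0, then (idx=-1), then result=1, then (pos=0), then result=5, then (pos=1), then result=9, then (idx=0), then result=9, then (pos=0), then result=13, then (pos=1), then result=17, then (idx=1), then result=18, then (pos=0), then result=22, then (pos=1), then result=26, then (idx=2), then result=28, then (pos=0), then result=32, then (pos=1), then result=36, then (idx=3), then result=39, then (pos=0), then result=43, then (pos=1), then result=47, then (idx=4), then result=51, then (pos=0), then result=55, then (pos=1), then result=59, then total=3, then returns 58; agreement on 58.
Across all 112 domain points the two functions coincide.
verdict: equivalent


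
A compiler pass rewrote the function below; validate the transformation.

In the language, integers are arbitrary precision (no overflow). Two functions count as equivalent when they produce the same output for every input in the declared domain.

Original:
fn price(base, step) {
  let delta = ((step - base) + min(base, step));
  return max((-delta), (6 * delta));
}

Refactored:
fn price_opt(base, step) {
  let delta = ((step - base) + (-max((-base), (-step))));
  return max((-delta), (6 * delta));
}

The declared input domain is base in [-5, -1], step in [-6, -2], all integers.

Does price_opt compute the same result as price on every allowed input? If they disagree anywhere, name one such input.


Differences: min/max/abs usage differs — yet all 25 inputs agree.
verdict: equivalent


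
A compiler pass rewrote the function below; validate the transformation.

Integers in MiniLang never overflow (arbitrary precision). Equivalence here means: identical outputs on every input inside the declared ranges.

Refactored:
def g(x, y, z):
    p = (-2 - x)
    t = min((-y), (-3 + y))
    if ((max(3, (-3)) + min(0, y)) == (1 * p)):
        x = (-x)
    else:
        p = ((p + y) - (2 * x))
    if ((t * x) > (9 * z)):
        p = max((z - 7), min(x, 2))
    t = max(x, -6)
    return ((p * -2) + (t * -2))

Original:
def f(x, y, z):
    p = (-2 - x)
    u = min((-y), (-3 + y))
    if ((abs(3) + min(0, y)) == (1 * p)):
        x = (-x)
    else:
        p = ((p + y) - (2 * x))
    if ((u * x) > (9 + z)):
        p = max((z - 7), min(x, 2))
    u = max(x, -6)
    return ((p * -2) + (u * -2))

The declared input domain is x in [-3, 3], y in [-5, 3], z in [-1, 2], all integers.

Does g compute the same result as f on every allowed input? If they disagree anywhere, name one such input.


Try x=-3, y=-3, z=2.
f: p=1, then u=-6, then ((abs(3) + min(0, y)) == (1 * p)) is false, then p=4, then ((u * x) > (9 + z)) is true, then p=-3, then u=-3, then returns 12
g: p=1, then t=-6, then ((max(3, (-3)) + min(0, y)) == (1 * p)) is false, then p=4, then ((t * x) > (9 * z)) is false, then t=-3, then returns -2
12 and -2 differ, so these are not the same function on this domain.
verdict: not equivalent; witness: x=-3, y=-3, z=2


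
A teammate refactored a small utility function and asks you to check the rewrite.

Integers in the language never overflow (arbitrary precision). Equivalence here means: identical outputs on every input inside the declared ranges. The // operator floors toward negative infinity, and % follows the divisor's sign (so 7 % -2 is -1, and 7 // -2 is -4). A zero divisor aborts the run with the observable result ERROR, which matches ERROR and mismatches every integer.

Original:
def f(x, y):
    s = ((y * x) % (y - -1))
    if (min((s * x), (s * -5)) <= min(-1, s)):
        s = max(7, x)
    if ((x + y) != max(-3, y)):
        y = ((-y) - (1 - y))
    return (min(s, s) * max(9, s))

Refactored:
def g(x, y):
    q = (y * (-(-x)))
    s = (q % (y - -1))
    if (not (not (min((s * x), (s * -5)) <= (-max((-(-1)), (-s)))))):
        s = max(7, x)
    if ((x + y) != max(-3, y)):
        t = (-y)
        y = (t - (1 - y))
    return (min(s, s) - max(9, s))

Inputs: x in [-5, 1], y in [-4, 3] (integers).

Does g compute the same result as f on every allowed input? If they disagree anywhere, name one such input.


The rewrite breaks on x=-5, y=-4, where the results are -9 and -10.
f: s=-1, then (min((s * x), (s * -5)) <= min(-1, s)) is false, then ((x + y) != max(-3, y)) is true, then y=-1, then returns -9
g: q=20, then s=-1, then (not (not (min((s * x), (s * -5)) <= (-max((-(-1)), (-s)))))) is false, then ((x + y) != max(-3, y)) is true, then t=4, then y=-1, then returns -10
verdict: not equivalent; witness: x=-5, y=-4


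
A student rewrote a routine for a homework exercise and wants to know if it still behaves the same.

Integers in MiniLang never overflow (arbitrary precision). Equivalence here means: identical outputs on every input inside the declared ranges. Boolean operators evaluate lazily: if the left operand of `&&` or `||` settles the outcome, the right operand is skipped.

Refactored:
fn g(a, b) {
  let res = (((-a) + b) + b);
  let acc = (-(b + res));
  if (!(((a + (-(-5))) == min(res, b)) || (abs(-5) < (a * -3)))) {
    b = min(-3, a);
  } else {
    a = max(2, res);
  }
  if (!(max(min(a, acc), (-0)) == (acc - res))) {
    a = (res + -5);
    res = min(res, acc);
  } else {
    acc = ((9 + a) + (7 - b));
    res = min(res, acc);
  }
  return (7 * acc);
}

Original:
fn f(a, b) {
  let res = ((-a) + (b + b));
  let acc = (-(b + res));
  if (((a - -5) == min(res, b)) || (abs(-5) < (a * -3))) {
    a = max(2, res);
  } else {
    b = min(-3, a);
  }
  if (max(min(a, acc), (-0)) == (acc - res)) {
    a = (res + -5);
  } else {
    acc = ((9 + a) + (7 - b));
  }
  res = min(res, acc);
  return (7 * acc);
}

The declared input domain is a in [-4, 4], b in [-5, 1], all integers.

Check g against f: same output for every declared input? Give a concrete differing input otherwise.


Run the pair on a=-4, b=-5.
f: res = -6; acc = 11; (((a - -5) == min(res, b)) || (abs(-5) < (a * -3))) -> true; a = 2; (max(min(a, acc), (-0)) == (acc - res)) -> false; acc = 23; res = -6; return 161
g: res = -6; acc = 11; (!(((a + (-(-5))) == min(res, b)) || (abs(-5) < (a * -3)))) -> false; a = 2; (!(max(min(a, acc), (-0)) == (acc - res))) -> true; a = -11; res = -6; return 77
161 against 77: the behavior changed.
verdict: not equivalent; witness: a=-4, b=-5


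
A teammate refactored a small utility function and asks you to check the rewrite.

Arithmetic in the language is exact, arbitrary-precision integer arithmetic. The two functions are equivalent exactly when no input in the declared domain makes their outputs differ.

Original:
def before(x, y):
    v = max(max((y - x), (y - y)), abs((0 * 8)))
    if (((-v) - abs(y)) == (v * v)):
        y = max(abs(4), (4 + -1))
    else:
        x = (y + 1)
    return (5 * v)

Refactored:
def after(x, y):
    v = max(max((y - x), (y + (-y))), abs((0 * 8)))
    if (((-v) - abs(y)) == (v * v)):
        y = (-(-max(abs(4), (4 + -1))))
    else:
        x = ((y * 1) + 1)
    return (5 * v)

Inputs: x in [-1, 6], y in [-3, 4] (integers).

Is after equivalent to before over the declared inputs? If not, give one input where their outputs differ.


Behavior is preserved: although constant usage differs, arithmetic usage differs, the outputs never diverge.
One worked example (x=0, y=4) — before: v becomes 4; next (((-v) - abs(y)) == (v * v)) evaluates to false; next x becomes 5; next final value 20; after: v becomes 4; next (((-v) - abs(y)) == (v * v)) evaluates to false; next x becomes 5; next final value 20; agreement on 20.
Every one of the 64 inputs gives matching results.
verdict: equivalent


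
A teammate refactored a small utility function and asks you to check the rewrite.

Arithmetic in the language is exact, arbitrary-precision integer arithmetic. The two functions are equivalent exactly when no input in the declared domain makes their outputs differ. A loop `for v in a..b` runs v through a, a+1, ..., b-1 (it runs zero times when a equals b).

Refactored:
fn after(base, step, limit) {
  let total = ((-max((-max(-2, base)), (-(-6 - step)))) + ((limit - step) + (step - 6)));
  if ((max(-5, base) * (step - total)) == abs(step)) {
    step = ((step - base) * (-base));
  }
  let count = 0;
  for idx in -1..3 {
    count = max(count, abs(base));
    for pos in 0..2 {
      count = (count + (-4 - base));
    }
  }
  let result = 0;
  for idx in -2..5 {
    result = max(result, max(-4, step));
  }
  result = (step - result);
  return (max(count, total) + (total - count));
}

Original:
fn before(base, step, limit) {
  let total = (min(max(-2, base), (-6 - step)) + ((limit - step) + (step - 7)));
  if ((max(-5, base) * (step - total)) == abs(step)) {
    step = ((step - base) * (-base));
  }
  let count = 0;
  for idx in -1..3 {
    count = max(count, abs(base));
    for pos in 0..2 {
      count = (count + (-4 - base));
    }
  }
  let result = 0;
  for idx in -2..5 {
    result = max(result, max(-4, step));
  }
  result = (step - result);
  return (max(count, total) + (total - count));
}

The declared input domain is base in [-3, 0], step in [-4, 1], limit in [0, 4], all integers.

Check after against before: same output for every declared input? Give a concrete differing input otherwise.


Not equivalent: base=-3, step=-4, limit=0 separates them (-9 vs -8).
before: total=-9, then ((max(-5, base) * (step - total)) == abs(step)) is false, then count=0, then (idx=-1), then count=3, then (pos=0), then count=2, then (pos=1), then count=1, then (idx=0), then count=3, then (pos=0), then count=2, then (pos=1), then count=1, then (idx=1), then count=3, then (pos=0), then count=2, then (pos=1), then count=1, then (idx=2), then count=3, then (pos=0), then count=2, then (pos=1), then count=1, then result=0, then (idx=-2), then result=0, then (idx=-1), then result=0, then (idx=0), then result=0, then (idx=1), then result=0, then (idx=2), then result=0, then (idx=3), then result=0, then (idx=4), then result=0, then result=-4, then returns -9
after: total=-8, then ((max(-5, base) * (step - total)) == abs(step)) is false, then count=0, then (idx=-1), then count=3, then (pos=0), then count=2, then (pos=1), then count=1, then (idx=0), then count=3, then (pos=0), then count=2, then (pos=1), then count=1, then (idx=1), then count=3, then (pos=0), then count=2, then (pos=1), then count=1, then (idx=2), then count=3, then (pos=0), then count=2, then (pos=1), then count=1, then result=0, then (idx=-2), then result=0, then (idx=-1), then result=0, then (idx=0), then result=0, then (idx=1), then result=0, then (idx=2), then result=0, then (idx=3), then result=0, then (idx=4), then result=0, then result=-4, then returns -8
verdict: not equivalent; witness: base=-3, step=-4, limit=0


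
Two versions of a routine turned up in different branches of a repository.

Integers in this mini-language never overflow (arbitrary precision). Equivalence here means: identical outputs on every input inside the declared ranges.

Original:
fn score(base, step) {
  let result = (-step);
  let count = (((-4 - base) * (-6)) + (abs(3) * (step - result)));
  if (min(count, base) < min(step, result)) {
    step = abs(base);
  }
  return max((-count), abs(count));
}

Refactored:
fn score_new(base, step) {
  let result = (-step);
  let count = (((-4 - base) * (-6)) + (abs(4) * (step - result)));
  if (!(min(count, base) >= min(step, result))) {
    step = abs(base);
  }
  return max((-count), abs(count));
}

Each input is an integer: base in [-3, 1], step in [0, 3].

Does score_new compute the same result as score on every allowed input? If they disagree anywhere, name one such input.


The rewrite breaks on base=-3, step=1, where the results are 12 and 14.
score: result := -1 | count := 12 | (min(count, base) < min(step, result)): true | step := 3 | result 12
score_new: result := -1 | count := 14 | (!(min(count, base) >= min(step, result))): true | step := 3 | result 14
verdict: not equivalent; witness: base=-3, step=1


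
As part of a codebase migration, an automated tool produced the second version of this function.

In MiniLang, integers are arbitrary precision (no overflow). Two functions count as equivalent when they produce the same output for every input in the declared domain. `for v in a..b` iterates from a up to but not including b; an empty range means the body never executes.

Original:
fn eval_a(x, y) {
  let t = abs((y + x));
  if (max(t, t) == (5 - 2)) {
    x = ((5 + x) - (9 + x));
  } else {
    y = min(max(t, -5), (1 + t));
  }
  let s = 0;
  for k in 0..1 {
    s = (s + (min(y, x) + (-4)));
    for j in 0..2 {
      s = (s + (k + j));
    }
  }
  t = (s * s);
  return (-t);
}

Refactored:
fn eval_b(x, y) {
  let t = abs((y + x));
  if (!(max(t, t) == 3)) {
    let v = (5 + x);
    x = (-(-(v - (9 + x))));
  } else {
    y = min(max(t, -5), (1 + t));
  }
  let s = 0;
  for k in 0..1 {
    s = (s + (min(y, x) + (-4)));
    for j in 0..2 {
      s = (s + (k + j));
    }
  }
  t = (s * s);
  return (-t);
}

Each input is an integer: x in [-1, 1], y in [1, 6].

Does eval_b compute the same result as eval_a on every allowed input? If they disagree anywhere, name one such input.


On input x=-1, y=1, eval_a returns -16 while eval_b returns -49.
verdict: not equivalent; witness: x=-1, y=1


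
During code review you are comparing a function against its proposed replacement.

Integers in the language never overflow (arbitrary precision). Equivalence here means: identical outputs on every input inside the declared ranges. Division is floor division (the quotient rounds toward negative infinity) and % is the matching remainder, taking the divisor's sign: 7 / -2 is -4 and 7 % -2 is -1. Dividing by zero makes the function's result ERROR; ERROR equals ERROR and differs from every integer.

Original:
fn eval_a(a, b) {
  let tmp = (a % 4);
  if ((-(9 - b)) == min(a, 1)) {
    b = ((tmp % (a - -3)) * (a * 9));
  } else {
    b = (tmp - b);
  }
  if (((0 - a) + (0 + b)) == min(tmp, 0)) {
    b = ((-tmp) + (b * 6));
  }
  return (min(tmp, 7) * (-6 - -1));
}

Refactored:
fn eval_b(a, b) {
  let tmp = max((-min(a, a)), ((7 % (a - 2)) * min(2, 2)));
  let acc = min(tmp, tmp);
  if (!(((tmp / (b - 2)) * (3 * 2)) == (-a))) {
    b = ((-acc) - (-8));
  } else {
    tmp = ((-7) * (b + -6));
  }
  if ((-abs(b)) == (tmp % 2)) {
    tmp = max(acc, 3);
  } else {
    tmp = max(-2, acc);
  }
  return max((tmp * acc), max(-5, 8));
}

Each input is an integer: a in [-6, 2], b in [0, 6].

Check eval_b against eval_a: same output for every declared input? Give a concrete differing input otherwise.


Evaluate both at a=-6, b=0.
eval_a: tmp becomes 2; next ((-(9 - b)) == min(a, 1)) evaluates to false; next b becomes 2; next (((0 - a) + (0 + b)) == min(tmp, 0)) evaluates to false; next final value -10
eval_b: tmp becomes 6; next acc becomes 6; next (!(((tmp / (b - 2)) * (3 * 2)) == (-a))) evaluates to true; next b becomes 2; next ((-abs(b)) == (tmp % 2)) evaluates to false; next tmp becomes 6; next final value 36
-10 and 36 differ, so these are not the same function on this domain.
verdict: not equivalent; witness: a=-6, b=0


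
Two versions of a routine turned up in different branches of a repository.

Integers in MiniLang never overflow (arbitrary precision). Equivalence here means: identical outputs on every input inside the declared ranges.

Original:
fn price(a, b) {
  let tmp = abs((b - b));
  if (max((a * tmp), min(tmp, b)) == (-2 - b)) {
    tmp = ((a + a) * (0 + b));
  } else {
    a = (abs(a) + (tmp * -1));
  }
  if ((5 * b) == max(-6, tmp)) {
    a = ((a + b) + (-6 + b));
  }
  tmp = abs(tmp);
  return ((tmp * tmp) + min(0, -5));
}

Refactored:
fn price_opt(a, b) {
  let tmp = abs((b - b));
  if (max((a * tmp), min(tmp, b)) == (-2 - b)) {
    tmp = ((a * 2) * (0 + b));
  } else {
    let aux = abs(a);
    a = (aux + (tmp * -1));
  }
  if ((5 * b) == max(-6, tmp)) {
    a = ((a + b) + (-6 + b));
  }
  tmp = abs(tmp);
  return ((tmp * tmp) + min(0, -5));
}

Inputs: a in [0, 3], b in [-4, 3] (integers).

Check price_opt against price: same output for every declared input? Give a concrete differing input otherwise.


The two are interchangeable: constant usage differs; arithmetic usage differs; statement counts differ; local variable names differ, and every declared input agrees.
Spot check at a=3, b=-1 — price: tmp becomes 0; next (max((a * tmp), min(tmp, b)) == (-2 - b)) evaluates to false; next a becomes 3; next ((5 * b) == max(-6, tmp)) evaluates to false; next tmp becomes 0; next final value -5. price_opt: tmp becomes 0; next (max((a * tmp), min(tmp, b)) == (-2 - b)) evaluates to false; next aux becomes 3; next a becomes 3; next ((5 * b) == max(-6, tmp)) evaluates to false; next tmp becomes 0; next final value -5. Both give -5.
Across all 32 domain points the two functions coincide.
verdict: equivalent


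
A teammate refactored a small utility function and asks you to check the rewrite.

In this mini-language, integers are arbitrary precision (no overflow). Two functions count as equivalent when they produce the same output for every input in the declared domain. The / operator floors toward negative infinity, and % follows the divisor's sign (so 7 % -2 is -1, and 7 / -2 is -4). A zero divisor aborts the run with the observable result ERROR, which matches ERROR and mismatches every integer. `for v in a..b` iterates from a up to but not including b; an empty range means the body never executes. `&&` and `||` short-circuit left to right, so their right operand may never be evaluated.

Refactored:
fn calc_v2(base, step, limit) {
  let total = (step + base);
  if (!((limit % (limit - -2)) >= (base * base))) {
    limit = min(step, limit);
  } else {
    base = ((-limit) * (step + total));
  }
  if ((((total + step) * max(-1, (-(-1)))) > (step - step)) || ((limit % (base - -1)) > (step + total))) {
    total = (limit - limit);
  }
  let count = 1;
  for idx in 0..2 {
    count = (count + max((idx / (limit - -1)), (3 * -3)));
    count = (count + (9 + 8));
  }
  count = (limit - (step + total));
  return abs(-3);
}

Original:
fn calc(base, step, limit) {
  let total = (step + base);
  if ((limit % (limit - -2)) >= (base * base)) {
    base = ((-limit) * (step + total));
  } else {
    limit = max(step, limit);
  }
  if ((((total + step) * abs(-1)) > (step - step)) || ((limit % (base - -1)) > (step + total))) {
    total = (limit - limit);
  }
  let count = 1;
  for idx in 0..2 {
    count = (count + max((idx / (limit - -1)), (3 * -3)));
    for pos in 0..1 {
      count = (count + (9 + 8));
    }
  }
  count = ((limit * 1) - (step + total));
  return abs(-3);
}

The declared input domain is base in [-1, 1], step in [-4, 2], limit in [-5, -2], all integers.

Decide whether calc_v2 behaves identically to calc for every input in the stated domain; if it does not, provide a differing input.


Input base=0, step=-1, limit=-5: ERROR from calc versus 3 from calc_v2.
verdict: not equivalent; witness: base=0, step=-1, limit=-5


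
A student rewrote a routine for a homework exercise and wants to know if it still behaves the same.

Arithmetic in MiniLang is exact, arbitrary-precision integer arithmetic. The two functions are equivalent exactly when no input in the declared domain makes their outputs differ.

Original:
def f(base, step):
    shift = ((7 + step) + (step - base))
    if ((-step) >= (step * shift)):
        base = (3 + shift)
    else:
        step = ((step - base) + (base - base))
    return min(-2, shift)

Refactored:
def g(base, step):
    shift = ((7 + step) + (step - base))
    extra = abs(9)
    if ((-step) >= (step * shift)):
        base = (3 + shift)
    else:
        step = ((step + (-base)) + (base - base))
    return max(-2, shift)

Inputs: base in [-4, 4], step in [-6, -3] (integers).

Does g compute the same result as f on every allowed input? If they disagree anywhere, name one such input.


Consider the input base=-4, step=-6.
f: shift becomes -1; next ((-step) >= (step * shift)) evaluates to true; next base becomes 2; next final value -2
g: shift becomes -1; next extra becomes 9; next ((-step) >= (step * shift)) evaluates to true; next base becomes 2; next final value -1
-2 and -1 differ, so these are not the same function on this domain.
verdict: not equivalent; witness: base=-4, step=-6


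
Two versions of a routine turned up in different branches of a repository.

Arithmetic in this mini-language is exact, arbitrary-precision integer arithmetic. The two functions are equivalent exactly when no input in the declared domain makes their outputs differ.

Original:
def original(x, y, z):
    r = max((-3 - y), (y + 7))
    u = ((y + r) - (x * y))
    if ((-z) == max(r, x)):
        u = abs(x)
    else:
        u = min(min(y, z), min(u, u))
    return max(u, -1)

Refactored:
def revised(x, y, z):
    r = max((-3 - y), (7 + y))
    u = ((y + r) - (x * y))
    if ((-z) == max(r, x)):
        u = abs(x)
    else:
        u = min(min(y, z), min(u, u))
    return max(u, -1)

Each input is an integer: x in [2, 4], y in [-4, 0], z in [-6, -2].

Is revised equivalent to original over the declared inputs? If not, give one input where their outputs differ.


This is a faithful refactor — same computation, different form, but the computed results match everywhere.
Tracing x=3, y=-1, z=-2: original: r = 6; u = 8; ((-z) == max(r, x)) -> false; u = -2; return -1 | revised: r = 6; u = 8; ((-z) == max(r, x)) -> false; u = -2; return -1 — matching result -1.
An exhaustive pass over the 75 declared inputs shows identical outputs.
verdict: equivalent


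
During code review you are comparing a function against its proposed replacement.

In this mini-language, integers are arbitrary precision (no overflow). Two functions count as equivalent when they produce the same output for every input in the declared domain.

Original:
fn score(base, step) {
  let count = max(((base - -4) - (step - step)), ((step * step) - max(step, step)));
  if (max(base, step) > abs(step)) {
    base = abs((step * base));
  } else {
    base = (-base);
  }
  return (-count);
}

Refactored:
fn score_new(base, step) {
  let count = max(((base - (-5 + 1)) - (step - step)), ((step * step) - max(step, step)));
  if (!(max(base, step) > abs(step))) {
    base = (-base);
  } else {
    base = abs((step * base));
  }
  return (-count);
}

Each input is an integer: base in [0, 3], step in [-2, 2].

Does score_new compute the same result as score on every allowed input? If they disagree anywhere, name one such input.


This is a faithful refactor — boolean connective usage differs, and constant usage differs, and arithmetic usage differs, but the computed results match everywhere.
Tracing base=0, step=-2: score: count = 6; (max(base, step) > abs(step)) -> false; base = 0; return -6 | score_new: count = 6; (!(max(base, step) > abs(step))) -> true; base = 0; return -6 — matching result -6.
Across all 20 domain points the two functions coincide.
verdict: equivalent


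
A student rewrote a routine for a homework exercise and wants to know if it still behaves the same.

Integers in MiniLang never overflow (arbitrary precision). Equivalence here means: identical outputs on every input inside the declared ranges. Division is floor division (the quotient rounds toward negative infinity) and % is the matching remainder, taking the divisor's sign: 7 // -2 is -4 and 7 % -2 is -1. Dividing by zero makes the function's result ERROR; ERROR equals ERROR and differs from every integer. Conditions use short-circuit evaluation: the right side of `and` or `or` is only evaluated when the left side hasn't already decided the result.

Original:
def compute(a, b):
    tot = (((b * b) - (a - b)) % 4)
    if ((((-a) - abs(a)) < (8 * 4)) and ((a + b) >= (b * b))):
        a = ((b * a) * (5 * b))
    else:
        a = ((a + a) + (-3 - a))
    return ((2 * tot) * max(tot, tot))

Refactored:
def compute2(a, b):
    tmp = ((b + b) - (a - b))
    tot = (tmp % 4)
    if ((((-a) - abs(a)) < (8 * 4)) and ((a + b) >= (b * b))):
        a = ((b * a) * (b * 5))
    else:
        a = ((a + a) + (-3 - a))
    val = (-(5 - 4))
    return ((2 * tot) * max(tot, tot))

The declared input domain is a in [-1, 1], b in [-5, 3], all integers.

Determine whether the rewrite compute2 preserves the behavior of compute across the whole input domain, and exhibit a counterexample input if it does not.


On input a=-1, b=-5, compute returns 2 while compute2 returns 8.
verdict: not equivalent; witness: a=-1, b=-5


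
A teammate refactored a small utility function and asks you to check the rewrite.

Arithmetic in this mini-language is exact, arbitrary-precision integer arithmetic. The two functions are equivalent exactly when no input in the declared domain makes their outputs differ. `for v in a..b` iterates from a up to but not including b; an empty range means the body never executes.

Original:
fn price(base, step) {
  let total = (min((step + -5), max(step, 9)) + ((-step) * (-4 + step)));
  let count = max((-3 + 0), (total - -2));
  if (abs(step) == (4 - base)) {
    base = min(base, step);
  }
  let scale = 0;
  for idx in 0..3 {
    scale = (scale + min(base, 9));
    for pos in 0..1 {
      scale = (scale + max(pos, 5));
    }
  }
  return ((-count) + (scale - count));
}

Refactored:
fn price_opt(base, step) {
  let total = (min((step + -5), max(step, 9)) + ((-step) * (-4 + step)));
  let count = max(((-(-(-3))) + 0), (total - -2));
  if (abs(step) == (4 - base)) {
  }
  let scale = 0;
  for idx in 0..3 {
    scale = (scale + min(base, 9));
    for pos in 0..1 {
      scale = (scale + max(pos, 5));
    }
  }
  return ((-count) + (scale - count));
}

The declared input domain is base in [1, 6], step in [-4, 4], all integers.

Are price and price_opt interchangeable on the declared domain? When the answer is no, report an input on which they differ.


These are not equivalent — on base=1, step=-3 the outputs split (12 vs 24).
price: total = -29; count = -3; (abs(step) == (4 - base)) -> true; base = -3; scale = 0; [idx=0]; scale = -3; [pos=0]; scale = 2; [idx=1]; scale = -1; [pos=0]; scale = 4; [idx=2]; scale = 1; [pos=0]; scale = 6; return 12
price_opt: total = -29; count = -3; (abs(step) == (4 - base)) -> true; scale = 0; [idx=0]; scale = 1; [pos=0]; scale = 6; [idx=1]; scale = 7; [pos=0]; scale = 12; [idx=2]; scale = 13; [pos=0]; scale = 18; return 24
verdict: not equivalent; witness: base=1, step=-3


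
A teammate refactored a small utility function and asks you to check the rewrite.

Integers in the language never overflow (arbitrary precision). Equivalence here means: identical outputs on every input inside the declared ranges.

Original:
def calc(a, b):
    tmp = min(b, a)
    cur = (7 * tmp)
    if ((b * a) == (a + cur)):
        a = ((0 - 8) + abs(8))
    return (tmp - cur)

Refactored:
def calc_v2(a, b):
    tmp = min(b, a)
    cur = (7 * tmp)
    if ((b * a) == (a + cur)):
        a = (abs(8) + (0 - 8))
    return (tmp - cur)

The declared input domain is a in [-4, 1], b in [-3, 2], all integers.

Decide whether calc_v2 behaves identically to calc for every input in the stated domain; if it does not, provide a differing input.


The two are interchangeable: same computation, different form, and every declared input agrees.
Tracing a=-2, b=0: calc: tmp := -2 | cur := -14 | ((b * a) == (a + cur)): false | result 12 | calc_v2: tmp := -2 | cur := -14 | ((b * a) == (a + cur)): false | result 12 — matching result 12.
Sweeping the whole domain (36 inputs) finds no disagreement.
verdict: equivalent


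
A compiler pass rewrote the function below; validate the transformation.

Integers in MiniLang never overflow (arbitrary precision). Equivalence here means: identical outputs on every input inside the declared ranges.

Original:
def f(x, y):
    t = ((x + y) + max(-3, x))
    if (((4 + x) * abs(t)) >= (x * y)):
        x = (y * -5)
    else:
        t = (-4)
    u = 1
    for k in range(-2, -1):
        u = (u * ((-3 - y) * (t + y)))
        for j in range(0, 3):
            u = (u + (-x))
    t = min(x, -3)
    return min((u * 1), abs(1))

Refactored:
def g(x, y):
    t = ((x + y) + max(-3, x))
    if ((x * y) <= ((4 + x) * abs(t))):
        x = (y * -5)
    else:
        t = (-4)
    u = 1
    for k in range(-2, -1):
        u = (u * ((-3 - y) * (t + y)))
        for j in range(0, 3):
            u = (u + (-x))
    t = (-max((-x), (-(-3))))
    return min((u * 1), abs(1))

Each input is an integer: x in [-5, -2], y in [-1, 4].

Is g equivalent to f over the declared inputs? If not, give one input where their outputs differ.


Side by side, the visible changes include: min/max/abs usage differs, plus comparison usage differs.
Spot check at x=-2, y=4 — f: t = 0; (((4 + x) * abs(t)) >= (x * y)) -> true; x = -20; u = 1; [k=-2]; u = -28; [j=0]; u = -8; [j=1]; u = 12; [j=2]; u = 32; t = -20; return 1. g: t = 0; ((x * y) <= ((4 + x) * abs(t))) -> true; x = -20; u = 1; [k=-2]; u = -28; [j=0]; u = -8; [j=1]; u = 12; [j=2]; u = 32; t = -20; return 1. Both give 1.
Sweeping the whole domain (24 inputs) finds no disagreement.
verdict: equivalent


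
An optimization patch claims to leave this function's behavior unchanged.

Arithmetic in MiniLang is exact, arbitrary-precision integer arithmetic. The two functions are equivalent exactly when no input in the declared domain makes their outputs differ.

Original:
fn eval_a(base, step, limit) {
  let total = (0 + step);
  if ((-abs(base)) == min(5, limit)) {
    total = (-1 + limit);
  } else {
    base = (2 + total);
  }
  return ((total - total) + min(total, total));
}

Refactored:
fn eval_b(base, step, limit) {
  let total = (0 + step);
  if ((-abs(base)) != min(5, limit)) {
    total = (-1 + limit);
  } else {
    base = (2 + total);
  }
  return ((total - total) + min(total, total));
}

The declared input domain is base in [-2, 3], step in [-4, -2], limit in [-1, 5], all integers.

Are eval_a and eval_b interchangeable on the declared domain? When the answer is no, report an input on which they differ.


Try base=-2, step=-4, limit=-1.
eval_a: total := -4 | ((-abs(base)) == min(5, limit)): false | base := -2 | result -4
eval_b: total := -4 | ((-abs(base)) != min(5, limit)): true | total := -2 | result -2
-4 vs -2 — the two versions disagree here.
verdict: not equivalent; witness: base=-2, step=-4, limit=-1


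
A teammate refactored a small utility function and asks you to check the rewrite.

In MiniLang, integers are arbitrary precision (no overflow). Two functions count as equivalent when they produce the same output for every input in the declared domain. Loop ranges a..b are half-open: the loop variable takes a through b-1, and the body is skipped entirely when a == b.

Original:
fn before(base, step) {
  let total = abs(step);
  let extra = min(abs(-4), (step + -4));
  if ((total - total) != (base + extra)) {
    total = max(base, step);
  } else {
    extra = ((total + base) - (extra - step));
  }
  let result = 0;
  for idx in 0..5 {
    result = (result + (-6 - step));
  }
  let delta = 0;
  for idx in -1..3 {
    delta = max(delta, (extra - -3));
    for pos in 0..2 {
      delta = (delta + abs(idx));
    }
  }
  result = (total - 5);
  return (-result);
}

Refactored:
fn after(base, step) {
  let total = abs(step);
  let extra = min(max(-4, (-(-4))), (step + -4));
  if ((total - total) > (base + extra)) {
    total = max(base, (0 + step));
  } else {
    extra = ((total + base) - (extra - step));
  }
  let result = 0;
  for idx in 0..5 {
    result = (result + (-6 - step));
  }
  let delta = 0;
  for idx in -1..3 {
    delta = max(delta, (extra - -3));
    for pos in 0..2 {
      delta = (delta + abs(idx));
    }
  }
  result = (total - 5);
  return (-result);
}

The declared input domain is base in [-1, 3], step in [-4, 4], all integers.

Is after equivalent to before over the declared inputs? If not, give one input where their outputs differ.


There is a counterexample at base=3, step=2: 2 on one side, 3 on the other.
before: total becomes 2; next extra becomes -2; next ((total - total) != (base + extra)) evaluates to true; next total becomes 3; next result becomes 0; next at idx=0:; next result becomes -8; next at idx=1:; next result becomes -16; next at idx=2:; next result becomes -24; next at idx=3:; next result becomes -32; next at idx=4:; next result becomes -40; next delta becomes 0; next at idx=-1:; next delta becomes 1; next at pos=0:; next delta becomes 2; next at pos=1:; next delta becomes 3; next at idx=0:; next delta becomes 3; next at pos=0:; next delta becomes 3; next at pos=1:; next delta becomes 3; next at idx=1:; next delta becomes 3; next at pos=0:; next delta becomes 4; next at pos=1:; next delta becomes 5; next at idx=2:; next delta becomes 5; next at pos=0:; next delta becomes 7; next at pos=1:; next delta becomes 9; next result becomes -2; next final value 2
after: total becomes 2; next extra becomes -2; next ((total - total) > (base + extra)) evaluates to false; next extra becomes 9; next result becomes 0; next at idx=0:; next result becomes -8; next at idx=1:; next result becomes -16; next at idx=2:; next result becomes -24; next at idx=3:; next result becomes -32; next at idx=4:; next result becomes -40; next delta becomes 0; next at idx=-1:; next delta becomes 12; next at pos=0:; next delta becomes 13; next at pos=1:; next delta becomes 14; next at idx=0:; next delta becomes 14; next at pos=0:; next delta becomes 14; next at pos=1:; next delta becomes 14; next at idx=1:; next delta becomes 14; next at pos=0:; next delta becomes 15; next at pos=1:; next delta becomes 16; next at idx=2:; next delta becomes 16; next at pos=0:; next delta becomes 18; next at pos=1:; next delta becomes 20; next result becomes -3; next final value 3
verdict: not equivalent; witness: base=3, step=2
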